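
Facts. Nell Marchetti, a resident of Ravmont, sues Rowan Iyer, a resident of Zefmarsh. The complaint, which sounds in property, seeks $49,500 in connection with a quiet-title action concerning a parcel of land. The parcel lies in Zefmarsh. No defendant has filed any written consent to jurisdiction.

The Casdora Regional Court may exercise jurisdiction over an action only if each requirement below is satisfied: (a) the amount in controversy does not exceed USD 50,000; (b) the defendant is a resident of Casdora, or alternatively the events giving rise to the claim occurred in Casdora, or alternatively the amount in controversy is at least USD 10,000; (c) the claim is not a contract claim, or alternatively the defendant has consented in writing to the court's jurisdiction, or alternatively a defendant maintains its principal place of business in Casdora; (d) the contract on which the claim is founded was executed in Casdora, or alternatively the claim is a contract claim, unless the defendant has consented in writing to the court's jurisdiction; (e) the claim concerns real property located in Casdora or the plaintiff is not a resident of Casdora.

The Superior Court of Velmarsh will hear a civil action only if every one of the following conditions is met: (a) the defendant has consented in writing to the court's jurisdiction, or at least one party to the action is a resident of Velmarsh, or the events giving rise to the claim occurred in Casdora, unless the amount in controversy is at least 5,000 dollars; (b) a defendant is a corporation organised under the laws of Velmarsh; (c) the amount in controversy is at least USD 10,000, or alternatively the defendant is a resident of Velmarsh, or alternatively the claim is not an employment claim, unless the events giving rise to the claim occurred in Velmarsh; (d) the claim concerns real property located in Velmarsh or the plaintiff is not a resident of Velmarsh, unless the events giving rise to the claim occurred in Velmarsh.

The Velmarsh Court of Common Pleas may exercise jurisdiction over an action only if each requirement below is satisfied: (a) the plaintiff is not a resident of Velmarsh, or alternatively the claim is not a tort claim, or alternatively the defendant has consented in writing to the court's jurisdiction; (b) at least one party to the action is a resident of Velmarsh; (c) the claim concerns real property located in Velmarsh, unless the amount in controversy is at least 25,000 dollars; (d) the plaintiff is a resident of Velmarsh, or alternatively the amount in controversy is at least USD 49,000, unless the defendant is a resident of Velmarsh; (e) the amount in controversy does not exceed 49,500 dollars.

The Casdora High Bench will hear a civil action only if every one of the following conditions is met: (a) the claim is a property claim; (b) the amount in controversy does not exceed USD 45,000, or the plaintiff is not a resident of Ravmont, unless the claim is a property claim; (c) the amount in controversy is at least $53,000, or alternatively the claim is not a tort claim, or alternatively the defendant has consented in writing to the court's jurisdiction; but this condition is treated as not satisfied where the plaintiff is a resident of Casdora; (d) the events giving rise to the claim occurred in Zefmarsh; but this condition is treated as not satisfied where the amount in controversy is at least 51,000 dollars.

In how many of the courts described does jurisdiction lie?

1

The Casdora Regional Court:
  (a) The amount in controversy is USD 49,500, within the 50,000 dollars ceiling. Met.
  (b) The amount in controversy is $49,500, which meets the USD 10,000 floor — that alternative is enough. Condition met.
  (c) The claim is a property claim, not a contract claim, which satisfies one of the alternatives. Satisfied.
  (d) No contract (and hence no place of execution) is alleged; the claim is a property claim, not a contract claim — no alternative holds. And no such written consent has been filed, so the proviso does not save it. Condition not met.
  (e) The plaintiff resides in Ravmont, which is not Casdora — that alternative is enough. Satisfied.
  → At least one condition fails; no jurisdiction.
The Superior Court of Velmarsh:
  (a) No such written consent has been filed; no party resides in Velmarsh; the operative events occurred in Zefmarsh, not Casdora — none of the alternatives is met. But the amount in controversy is 49,500 dollars, which meets the 5,000 dollars floor, and the 'unless' clause therefore excuses the requirement. Satisfied.
  (b) No defendant is a corporation. Not satisfied.
  (c) The amount in controversy is 49,500 dollars, which meets the $10,000 floor, so this disjunct is met. Condition met.
  (d) The plaintiff resides in Ravmont, which is not Velmarsh, which satisfies one of the alternatives. Condition met.
  → Not every requirement is met — no jurisdiction.
The Velmarsh Court of Common Pleas:
  (a) The plaintiff resides in Ravmont, which is not Velmarsh, so one alternative holds. Satisfied.
  (b) No party resides in Velmarsh. Not met.
  (c) The property lies in Zefmarsh, not Velmarsh. But the amount in controversy is USD 49,500, which meets the USD 25,000 floor, and the 'unless' clause therefore excuses the requirement. Condition met.
  (d) The amount in controversy is 49,500 dollars, which meets the $49,000 floor, which satisfies one of the alternatives. Met.
  (e) The amount in controversy is USD 49,500, within the $49,500 ceiling. Satisfied.
  → No jurisdiction.
The Casdora High Bench:
  (a) The claim is a property claim. Condition met.
  (b) The amount in controversy is USD 49,500, above the 45,000 dollars ceiling; the plaintiff resides in Ravmont — no alternative holds. But the claim is a property claim, and the 'unless' clause therefore excuses the requirement. Met.
  (c) The claim is a property claim, not a tort claim, which satisfies one of the alternatives. The carve-out does not apply: the plaintiff resides in Ravmont, not Casdora. Met.
  (d) The operative events occurred in Zefmarsh. And the carve-out is inapplicable — the amount in controversy is $49,500, below the 51,000 dollars floor. Met.
  → Jurisdiction lies.
Courts with jurisdiction: the Casdora High Bench — 1 in total.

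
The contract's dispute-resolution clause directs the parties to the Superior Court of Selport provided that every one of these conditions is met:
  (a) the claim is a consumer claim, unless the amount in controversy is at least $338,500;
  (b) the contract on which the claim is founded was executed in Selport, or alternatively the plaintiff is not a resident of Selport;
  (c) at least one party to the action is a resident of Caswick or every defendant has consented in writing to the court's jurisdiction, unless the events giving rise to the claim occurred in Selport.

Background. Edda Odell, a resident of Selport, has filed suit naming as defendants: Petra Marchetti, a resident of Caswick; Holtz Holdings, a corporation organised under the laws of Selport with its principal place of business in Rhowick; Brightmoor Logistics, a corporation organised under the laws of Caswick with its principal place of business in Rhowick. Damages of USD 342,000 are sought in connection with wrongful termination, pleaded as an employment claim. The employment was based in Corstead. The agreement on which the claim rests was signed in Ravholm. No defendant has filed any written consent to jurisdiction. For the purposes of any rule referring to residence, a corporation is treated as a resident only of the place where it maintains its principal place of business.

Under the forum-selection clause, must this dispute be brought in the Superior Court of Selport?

The Superior Court of Selport:
  (a) The claim is an employment claim, not a consumer claim. But the amount in controversy is USD 342,000, which meets the $338,500 floor, and the 'unless' clause therefore excuses the requirement. Met.
  (b) The contract was executed in Ravholm, not Selport; the plaintiff resides in Selport — no alternative holds. Not satisfied.
  (c) Petra Marchetti resides in Caswick, so one alternative holds. Satisfied.
  → The clause does not apply.

No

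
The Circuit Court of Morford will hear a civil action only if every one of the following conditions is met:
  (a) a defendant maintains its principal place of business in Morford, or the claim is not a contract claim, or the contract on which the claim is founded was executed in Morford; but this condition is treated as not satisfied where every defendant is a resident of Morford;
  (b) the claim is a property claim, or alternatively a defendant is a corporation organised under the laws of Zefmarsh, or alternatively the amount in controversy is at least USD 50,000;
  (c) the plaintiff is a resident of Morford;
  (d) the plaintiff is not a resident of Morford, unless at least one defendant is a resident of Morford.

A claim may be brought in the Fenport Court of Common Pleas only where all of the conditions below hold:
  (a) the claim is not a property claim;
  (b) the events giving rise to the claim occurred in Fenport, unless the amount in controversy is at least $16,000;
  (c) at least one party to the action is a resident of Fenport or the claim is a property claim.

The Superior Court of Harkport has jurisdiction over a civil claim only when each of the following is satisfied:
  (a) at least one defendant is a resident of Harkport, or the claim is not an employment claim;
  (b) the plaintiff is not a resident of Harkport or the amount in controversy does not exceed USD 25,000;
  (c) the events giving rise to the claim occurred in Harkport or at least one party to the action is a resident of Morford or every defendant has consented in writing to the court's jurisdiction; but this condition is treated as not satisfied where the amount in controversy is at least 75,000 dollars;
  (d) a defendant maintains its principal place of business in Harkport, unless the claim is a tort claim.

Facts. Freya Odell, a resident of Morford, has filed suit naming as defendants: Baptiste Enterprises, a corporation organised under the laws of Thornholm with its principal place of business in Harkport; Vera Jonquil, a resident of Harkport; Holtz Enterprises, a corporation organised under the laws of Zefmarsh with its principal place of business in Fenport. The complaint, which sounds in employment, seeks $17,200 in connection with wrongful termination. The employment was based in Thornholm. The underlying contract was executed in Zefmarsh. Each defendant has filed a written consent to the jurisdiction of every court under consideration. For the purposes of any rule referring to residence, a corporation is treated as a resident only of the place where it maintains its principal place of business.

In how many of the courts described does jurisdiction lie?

2

The Circuit Court of Morford:
  (a) The claim is an employment claim, not a contract claim, so one alternative holds. The carve-out does not apply: the defendants reside as follows — Baptiste Enterprises in Harkport, Vera Jonquil in Harkport, Holtz Enterprises in Fenport — not all in Morford. Condition met.
  (b) Holtz Enterprises is organised under the laws of Zefmarsh, so one alternative holds. Condition met.
  (c) The plaintiff resides in Morford. Met.
  (d) The plaintiff resides in Morford. Nor does the 'unless' clause help: no defendant resides in Morford (they reside in Harkport, Harkport, Fenport). Condition not met.
  → Not every requirement is met — no jurisdiction.
The Fenport Court of Common Pleas:
  (a) The claim is an employment claim, not a property claim. Condition met.
  (b) The operative events occurred in Thornholm, not Fenport. However, the amount in controversy is $17,200, which meets the 16,000 dollars floor, so the 'unless' proviso supplies this condition. Met.
  (c) Holtz Enterprises resides in Fenport, which satisfies one of the alternatives. Met.
  → Every requirement is satisfied — jurisdiction.
The Superior Court of Harkport:
  (a) Baptiste Enterprises resides in Harkport, so one alternative holds. Satisfied.
  (b) The plaintiff resides in Morford, which is not Harkport, so one alternative holds. Satisfied.
  (c) Freya Odell resides in Morford — that alternative is enough. The carve-out does not apply: the amount in controversy is $17,200, below the USD 75,000 floor. Satisfied.
  (d) Baptiste Enterprises has its principal place of business in Harkport. Satisfied.
  → Every requirement is satisfied — jurisdiction.
Courts with jurisdiction: the Fenport Court of Common Pleas, the Superior Court of Harkport — 2 in total.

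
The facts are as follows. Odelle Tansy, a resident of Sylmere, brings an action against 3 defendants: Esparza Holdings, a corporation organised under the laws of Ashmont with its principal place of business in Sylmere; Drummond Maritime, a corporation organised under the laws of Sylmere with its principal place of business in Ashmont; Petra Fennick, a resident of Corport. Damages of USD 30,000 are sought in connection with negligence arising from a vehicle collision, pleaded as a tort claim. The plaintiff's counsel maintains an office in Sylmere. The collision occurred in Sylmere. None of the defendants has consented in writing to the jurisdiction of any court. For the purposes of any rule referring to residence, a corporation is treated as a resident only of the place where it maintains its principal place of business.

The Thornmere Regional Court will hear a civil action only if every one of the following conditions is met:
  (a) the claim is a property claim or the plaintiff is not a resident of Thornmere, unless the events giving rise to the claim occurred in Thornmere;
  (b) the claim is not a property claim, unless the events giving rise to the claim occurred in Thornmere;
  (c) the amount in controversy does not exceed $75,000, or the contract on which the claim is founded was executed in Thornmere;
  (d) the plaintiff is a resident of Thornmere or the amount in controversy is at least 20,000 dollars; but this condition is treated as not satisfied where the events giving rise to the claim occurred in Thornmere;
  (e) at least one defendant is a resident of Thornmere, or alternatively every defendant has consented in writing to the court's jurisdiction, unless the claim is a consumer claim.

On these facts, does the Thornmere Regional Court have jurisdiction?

The Thornmere Regional Court:
  (a) The plaintiff resides in Sylmere, which is not Thornmere — that alternative is enough. Satisfied.
  (b) The claim is a tort claim, not a property claim. Met.
  (c) The amount in controversy is $30,000, within the USD 75,000 ceiling, which satisfies one of the alternatives. Satisfied.
  (d) The amount in controversy is 30,000 dollars, which meets the $20,000 floor, so one alternative holds. The carve-out does not apply: the operative events occurred in Sylmere, not Thornmere. Satisfied.
  (e) No defendant resides in Thornmere (they reside in Sylmere, Ashmont, Corport); no such written consent has been filed — no alternative holds. And the claim is a tort claim, not a consumer claim, so the proviso does not save it. Not met.
  → No jurisdiction.

No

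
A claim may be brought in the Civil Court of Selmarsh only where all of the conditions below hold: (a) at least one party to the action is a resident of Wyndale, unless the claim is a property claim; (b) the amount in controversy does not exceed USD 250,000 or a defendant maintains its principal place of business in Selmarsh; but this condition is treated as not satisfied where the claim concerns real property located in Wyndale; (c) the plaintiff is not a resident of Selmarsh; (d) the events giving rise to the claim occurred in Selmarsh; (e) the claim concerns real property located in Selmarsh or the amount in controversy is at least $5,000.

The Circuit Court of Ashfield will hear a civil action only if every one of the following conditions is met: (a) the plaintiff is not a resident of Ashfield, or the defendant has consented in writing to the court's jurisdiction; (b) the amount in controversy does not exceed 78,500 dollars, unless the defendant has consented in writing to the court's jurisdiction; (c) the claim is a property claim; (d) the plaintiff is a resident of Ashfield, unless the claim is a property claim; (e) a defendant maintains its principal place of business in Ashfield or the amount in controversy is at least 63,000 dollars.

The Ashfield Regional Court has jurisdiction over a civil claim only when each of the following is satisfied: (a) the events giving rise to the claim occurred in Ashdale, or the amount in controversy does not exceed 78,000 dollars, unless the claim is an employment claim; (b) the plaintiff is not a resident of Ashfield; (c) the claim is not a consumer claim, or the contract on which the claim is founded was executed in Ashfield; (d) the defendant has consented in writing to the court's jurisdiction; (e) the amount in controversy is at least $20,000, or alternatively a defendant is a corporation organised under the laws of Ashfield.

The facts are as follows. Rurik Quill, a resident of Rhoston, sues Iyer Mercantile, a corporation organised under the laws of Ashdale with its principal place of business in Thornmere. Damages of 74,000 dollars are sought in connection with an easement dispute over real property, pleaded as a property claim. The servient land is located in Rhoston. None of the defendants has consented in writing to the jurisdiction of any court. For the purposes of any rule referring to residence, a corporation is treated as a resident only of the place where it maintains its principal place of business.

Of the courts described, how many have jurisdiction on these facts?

The Civil Court of Selmarsh:
  (a) No party resides in Wyndale. But the claim is a property claim, and the 'unless' clause therefore excuses the requirement. Met.
  (b) The amount in controversy is 74,000 dollars, within the $250,000 ceiling, which satisfies one of the alternatives. And the carve-out is inapplicable — the property lies in Rhoston, not Wyndale. Satisfied.
  (c) The plaintiff resides in Rhoston, which is not Selmarsh. Condition met.
  (d) The operative events occurred in Rhoston, not Selmarsh. Condition not met.
  (e) The amount in controversy is USD 74,000, which meets the 5,000 dollars floor, which satisfies one of the alternatives. Satisfied.
  → At least one condition fails; no jurisdiction.
The Circuit Court of Ashfield:
  (a) The plaintiff resides in Rhoston, which is not Ashfield, which satisfies one of the alternatives. Met.
  (b) The amount in controversy is USD 74,000, within the $78,500 ceiling. Satisfied.
  (c) The claim is a property claim. Condition met.
  (d) The plaintiff resides in Rhoston, not Ashfield. The proviso rescues it, though: the claim is a property claim. Condition met.
  (e) The amount in controversy is 74,000 dollars, which meets the 63,000 dollars floor, so this disjunct is met. Condition met.
  → The court has jurisdiction.
The Ashfield Regional Court:
  (a) The amount in controversy is $74,000, within the $78,000 ceiling, so this disjunct is met. Satisfied.
  (b) The plaintiff resides in Rhoston, which is not Ashfield. Met.
  (c) The claim is a property claim, not a consumer claim, which satisfies one of the alternatives. Met.
  (d) No such written consent has been filed. Condition not met.
  (e) The amount in controversy is USD 74,000, which meets the USD 20,000 floor — that alternative is enough. Condition met.
  → The court lacks jurisdiction.
Courts with jurisdiction: the Circuit Court of Ashfield — 1 in total.

1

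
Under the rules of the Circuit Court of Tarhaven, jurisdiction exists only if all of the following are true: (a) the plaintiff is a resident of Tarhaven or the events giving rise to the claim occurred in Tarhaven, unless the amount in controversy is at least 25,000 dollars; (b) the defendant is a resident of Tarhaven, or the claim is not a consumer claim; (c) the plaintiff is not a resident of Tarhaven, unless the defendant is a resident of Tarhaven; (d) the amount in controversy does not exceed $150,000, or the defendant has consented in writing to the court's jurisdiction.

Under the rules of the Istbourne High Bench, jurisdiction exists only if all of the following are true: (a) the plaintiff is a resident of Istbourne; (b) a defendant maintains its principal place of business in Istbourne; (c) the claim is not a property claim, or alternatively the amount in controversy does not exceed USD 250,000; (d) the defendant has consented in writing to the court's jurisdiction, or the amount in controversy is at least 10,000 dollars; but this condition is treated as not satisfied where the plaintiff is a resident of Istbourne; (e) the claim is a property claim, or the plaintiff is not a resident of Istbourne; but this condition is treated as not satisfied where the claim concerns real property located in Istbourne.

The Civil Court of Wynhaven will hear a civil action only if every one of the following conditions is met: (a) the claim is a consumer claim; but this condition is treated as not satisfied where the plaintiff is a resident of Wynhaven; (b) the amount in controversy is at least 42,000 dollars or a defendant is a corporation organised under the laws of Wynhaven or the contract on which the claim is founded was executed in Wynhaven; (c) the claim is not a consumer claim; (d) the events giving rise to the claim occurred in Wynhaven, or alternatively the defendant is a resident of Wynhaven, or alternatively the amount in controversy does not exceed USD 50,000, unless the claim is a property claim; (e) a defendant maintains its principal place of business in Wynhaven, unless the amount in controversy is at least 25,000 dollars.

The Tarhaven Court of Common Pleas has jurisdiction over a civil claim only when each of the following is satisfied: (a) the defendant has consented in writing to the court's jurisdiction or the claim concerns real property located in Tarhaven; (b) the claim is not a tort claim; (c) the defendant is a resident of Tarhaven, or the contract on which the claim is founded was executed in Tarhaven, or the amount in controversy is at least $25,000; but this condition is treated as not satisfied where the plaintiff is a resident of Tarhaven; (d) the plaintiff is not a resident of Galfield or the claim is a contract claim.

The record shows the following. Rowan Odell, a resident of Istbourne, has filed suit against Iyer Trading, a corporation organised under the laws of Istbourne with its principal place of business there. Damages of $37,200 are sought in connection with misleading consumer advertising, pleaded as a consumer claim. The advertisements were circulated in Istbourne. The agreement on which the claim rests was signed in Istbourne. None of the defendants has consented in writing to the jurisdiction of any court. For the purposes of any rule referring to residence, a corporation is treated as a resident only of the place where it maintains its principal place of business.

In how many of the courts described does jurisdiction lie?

0

The Circuit Court of Tarhaven:
  (a) The plaintiff resides in Istbourne, not Tarhaven; the operative events occurred in Istbourne, not Tarhaven — none of the alternatives is met. The proviso rescues it, though: the amount in controversy is USD 37,200, which meets the 25,000 dollars floor. Condition met.
  (b) The defendant resides in Istbourne, not Tarhaven; the claim is a consumer claim — every alternative fails. Fails.
  (c) The plaintiff resides in Istbourne, which is not Tarhaven. Satisfied.
  (d) The amount in controversy is $37,200, within the $150,000 ceiling — that alternative is enough. Condition met.
  → No jurisdiction.
The Istbourne High Bench:
  (a) The plaintiff resides in Istbourne. Satisfied.
  (b) Iyer Trading has its principal place of business in Istbourne. Satisfied.
  (c) The claim is a consumer claim, not a property claim — that alternative is enough. Met.
  (d) The amount in controversy is USD 37,200, which meets the $10,000 floor, so this disjunct is met. However, the plaintiff resides in Istbourne, which falls within the stated exception and so defeats the condition. Fails.
  (e) The claim is a consumer claim, not a property claim; the plaintiff resides in Istbourne — every alternative fails. Fails.
  → The court lacks jurisdiction.
The Civil Court of Wynhaven:
  (a) The claim is a consumer claim. The carve-out does not apply: the plaintiff resides in Istbourne, not Wynhaven. Condition met.
  (b) The amount in controversy is 37,200 dollars, below the 42,000 dollars floor; the corporate defendant(s) are organised in Istbourne, not Wynhaven; the contract was executed in Istbourne, not Wynhaven — every alternative fails. Not satisfied.
  (c) The claim is a consumer claim. Condition not met.
  (d) The amount in controversy is $37,200, within the $50,000 ceiling — that alternative is enough. Satisfied.
  (e) The corporate defendant(s) have their principal place of business in Istbourne, not Wynhaven. However, the amount in controversy is 37,200 dollars, which meets the $25,000 floor, so the 'unless' proviso supplies this condition. Satisfied.
  → At least one condition fails; no jurisdiction.
The Tarhaven Court of Common Pleas:
  (a) No such written consent has been filed; the claim does not concern real property — none of the alternatives is met. Not satisfied.
  (b) The claim is a consumer claim, not a tort claim. Met.
  (c) The amount in controversy is USD 37,200, which meets the $25,000 floor — that alternative is enough. The exception is not triggered, since the plaintiff resides in Istbourne, not Tarhaven. Met.
  (d) The plaintiff resides in Istbourne, which is not Galfield, so this disjunct is met. Met.
  → At least one condition fails; no jurisdiction.
No court satisfies all of its conditions.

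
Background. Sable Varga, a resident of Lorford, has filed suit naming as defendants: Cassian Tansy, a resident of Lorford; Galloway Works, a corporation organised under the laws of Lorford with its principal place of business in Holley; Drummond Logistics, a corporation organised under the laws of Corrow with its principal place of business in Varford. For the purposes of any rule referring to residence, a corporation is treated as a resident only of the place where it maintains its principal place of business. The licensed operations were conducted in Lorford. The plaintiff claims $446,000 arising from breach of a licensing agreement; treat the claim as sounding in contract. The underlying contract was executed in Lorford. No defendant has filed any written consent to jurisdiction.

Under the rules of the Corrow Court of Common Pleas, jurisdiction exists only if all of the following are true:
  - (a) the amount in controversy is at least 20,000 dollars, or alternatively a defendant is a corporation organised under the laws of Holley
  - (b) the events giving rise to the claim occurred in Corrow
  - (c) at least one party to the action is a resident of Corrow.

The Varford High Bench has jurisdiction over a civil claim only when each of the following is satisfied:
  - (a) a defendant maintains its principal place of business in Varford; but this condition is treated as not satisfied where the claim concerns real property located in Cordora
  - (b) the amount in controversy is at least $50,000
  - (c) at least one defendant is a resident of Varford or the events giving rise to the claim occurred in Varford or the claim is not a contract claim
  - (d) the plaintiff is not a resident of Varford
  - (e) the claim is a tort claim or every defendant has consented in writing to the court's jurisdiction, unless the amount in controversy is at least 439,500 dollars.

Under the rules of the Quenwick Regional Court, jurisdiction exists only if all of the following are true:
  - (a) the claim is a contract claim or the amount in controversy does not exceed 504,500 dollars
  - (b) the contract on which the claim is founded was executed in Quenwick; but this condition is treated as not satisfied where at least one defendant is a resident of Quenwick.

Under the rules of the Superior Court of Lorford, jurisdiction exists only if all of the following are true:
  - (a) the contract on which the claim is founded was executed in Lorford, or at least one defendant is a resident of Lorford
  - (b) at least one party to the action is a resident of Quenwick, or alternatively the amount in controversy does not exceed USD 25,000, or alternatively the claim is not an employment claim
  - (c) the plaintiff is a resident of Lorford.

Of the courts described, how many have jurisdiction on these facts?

The Corrow Court of Common Pleas:
  (a) The amount in controversy is 446,000 dollars, which meets the 20,000 dollars floor, which satisfies one of the alternatives. Condition met.
  (b) The operative events occurred in Lorford, not Corrow. Not met.
  (c) No party resides in Corrow. Fails.
  → Not every requirement is met — no jurisdiction.
The Varford High Bench:
  (a) Drummond Logistics has its principal place of business in Varford. The carve-out does not apply: the claim does not concern real property. Met.
  (b) The amount in controversy is USD 446,000, which meets the USD 50,000 floor. Condition met.
  (c) Drummond Logistics resides in Varford, which satisfies one of the alternatives. Met.
  (d) The plaintiff resides in Lorford, which is not Varford. Satisfied.
  (e) The claim is a contract claim, not a tort claim; no such written consent has been filed — none of the alternatives is met. However, the amount in controversy is $446,000, which meets the $439,500 floor, so the 'unless' proviso supplies this condition. Satisfied.
  → Jurisdiction lies.
The Quenwick Regional Court:
  (a) The claim is a contract claim — that alternative is enough. Satisfied.
  (b) The contract was executed in Lorford, not Quenwick. Condition not met.
  → No jurisdiction.
The Superior Court of Lorford:
  (a) The contract was executed in Lorford, so this disjunct is met. Met.
  (b) The claim is a contract claim, not an employment claim, so one alternative holds. Met.
  (c) The plaintiff resides in Lorford. Condition met.
  → Jurisdiction lies.
Courts with jurisdiction: the Varford High Bench, the Superior Court of Lorford — 2 in total.

2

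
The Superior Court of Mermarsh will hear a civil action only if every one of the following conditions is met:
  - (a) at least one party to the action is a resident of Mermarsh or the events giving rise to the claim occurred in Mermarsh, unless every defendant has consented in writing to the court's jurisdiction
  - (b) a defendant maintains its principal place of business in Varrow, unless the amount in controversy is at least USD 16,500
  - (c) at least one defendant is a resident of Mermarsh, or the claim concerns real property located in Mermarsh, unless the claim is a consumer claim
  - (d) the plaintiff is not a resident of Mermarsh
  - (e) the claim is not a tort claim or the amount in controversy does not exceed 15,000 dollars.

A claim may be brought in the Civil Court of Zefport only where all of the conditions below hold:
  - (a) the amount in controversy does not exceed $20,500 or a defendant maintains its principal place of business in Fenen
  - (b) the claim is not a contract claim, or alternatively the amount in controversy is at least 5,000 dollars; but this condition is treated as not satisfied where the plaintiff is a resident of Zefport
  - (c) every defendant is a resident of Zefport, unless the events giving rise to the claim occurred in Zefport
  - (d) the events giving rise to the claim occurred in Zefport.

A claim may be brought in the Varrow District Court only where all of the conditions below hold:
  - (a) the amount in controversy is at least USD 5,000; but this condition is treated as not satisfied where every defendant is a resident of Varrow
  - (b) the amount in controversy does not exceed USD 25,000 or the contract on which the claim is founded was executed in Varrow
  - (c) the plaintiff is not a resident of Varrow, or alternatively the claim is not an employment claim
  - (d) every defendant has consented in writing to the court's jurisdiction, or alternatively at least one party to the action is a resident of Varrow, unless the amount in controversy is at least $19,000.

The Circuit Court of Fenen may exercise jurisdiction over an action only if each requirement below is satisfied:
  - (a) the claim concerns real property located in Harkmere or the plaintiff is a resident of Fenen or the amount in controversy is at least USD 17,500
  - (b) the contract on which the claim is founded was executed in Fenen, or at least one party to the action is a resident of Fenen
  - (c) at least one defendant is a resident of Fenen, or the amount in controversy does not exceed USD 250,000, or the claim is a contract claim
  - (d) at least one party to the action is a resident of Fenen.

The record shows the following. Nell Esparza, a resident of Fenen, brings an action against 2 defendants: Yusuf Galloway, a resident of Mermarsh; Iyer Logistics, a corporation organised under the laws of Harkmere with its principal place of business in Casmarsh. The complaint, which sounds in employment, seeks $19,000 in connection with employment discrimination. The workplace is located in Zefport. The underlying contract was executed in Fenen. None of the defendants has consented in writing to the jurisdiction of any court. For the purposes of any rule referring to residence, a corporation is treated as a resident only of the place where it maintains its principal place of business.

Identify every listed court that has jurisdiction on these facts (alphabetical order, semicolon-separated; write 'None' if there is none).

the Circuit Court of Fenen; the Civil Court of Zefport; the Superior Court of Mermarsh; the Varrow District Court

The Superior Court of Mermarsh:
  (a) Yusuf Galloway resides in Mermarsh, which satisfies one of the alternatives. Met.
  (b) The corporate defendant(s) have their principal place of business in Casmarsh, not Varrow. However, the amount in controversy is USD 19,000, which meets the $16,500 floor, so the 'unless' proviso supplies this condition. Satisfied.
  (c) Yusuf Galloway resides in Mermarsh, so this disjunct is met. Met.
  (d) The plaintiff resides in Fenen, which is not Mermarsh. Met.
  (e) The claim is an employment claim, not a tort claim, so this disjunct is met. Condition met.
  → The court has jurisdiction.
The Civil Court of Zefport:
  (a) The amount in controversy is 19,000 dollars, within the 20,500 dollars ceiling, so this disjunct is met. Met.
  (b) The claim is an employment claim, not a contract claim — that alternative is enough. The carve-out does not apply: the plaintiff resides in Fenen, not Zefport. Met.
  (c) The defendants reside as follows — Yusuf Galloway in Mermarsh, Iyer Logistics in Casmarsh — not all in Zefport. However, the operative events occurred in Zefport, so the 'unless' proviso supplies this condition. Met.
  (d) The operative events occurred in Zefport. Condition met.
  → All conditions met; jurisdiction exists.
The Varrow District Court:
  (a) The amount in controversy is 19,000 dollars, which meets the 5,000 dollars floor. The exception is not triggered, since the defendants reside as follows — Yusuf Galloway in Mermarsh, Iyer Logistics in Casmarsh — not all in Varrow. Satisfied.
  (b) The amount in controversy is 19,000 dollars, within the $25,000 ceiling — that alternative is enough. Condition met.
  (c) The plaintiff resides in Fenen, which is not Varrow, so one alternative holds. Satisfied.
  (d) No such written consent has been filed; no party resides in Varrow — every alternative fails. The proviso rescues it, though: the amount in controversy is $19,000, which meets the USD 19,000 floor. Condition met.
  → All conditions met; jurisdiction exists.
The Circuit Court of Fenen:
  (a) The plaintiff resides in Fenen, so this disjunct is met. Condition met.
  (b) The contract was executed in Fenen, so one alternative holds. Condition met.
  (c) The amount in controversy is USD 19,000, within the $250,000 ceiling, so this disjunct is met. Satisfied.
  (d) Nell Esparza resides in Fenen. Satisfied.
  → Jurisdiction lies.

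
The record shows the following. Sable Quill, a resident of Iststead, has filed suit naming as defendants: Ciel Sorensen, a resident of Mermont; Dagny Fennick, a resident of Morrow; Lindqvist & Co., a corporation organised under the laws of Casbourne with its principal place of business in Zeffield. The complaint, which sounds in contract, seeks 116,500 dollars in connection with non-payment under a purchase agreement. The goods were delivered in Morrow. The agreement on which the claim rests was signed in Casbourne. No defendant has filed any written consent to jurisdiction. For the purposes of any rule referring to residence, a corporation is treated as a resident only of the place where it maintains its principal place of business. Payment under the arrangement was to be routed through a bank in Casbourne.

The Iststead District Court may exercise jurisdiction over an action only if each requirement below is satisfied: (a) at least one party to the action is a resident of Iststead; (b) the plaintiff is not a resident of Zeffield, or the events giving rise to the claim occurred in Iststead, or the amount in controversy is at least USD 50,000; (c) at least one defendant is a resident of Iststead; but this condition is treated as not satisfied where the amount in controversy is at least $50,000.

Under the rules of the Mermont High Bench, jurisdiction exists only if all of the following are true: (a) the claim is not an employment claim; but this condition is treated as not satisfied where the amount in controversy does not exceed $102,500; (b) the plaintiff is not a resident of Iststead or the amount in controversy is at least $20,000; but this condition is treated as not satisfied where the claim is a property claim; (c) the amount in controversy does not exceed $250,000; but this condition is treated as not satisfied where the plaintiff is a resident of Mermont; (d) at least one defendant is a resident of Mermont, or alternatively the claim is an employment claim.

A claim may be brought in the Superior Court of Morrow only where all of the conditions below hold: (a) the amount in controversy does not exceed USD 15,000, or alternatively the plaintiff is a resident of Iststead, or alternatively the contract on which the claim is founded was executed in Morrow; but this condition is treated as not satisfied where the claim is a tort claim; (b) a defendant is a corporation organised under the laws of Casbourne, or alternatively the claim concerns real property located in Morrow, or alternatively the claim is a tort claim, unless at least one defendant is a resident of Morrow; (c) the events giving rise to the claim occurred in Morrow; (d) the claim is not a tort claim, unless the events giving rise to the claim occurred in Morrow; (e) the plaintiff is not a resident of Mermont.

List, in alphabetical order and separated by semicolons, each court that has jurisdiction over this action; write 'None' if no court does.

The Iststead District Court:
  (a) Sable Quill resides in Iststead. Met.
  (b) The plaintiff resides in Iststead, which is not Zeffield, so one alternative holds. Met.
  (c) No defendant resides in Iststead (they reside in Mermont, Morrow, Zeffield). Not satisfied.
  → The court lacks jurisdiction.
The Mermont High Bench:
  (a) The claim is a contract claim, not an employment claim. The carve-out does not apply: the amount in controversy is 116,500 dollars, above the $102,500 ceiling. Condition met.
  (b) The amount in controversy is 116,500 dollars, which meets the 20,000 dollars floor, so one alternative holds. The exception is not triggered, since the claim is a contract claim, not a property claim. Satisfied.
  (c) The amount in controversy is 116,500 dollars, within the USD 250,000 ceiling. The exception is not triggered, since the plaintiff resides in Iststead, not Mermont. Met.
  (d) Ciel Sorensen resides in Mermont, so one alternative holds. Condition met.
  → The court has jurisdiction.
The Superior Court of Morrow:
  (a) The plaintiff resides in Iststead, so this disjunct is met. The carve-out does not apply: the claim is a contract claim, not a tort claim. Condition met.
  (b) Lindqvist & Co. is organised under the laws of Casbourne, so one alternative holds. Condition met.
  (c) The operative events occurred in Morrow. Condition met.
  (d) The claim is a contract claim, not a tort claim. Satisfied.
  (e) The plaintiff resides in Iststead, which is not Mermont. Met.
  → Jurisdiction lies.

the Mermont High Bench; the Superior Court of Morrow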